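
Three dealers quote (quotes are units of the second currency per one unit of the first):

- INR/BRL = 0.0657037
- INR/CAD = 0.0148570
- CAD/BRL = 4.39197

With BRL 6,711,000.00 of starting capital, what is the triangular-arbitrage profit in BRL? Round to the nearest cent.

Profitable loop is BRL → CAD → INR → BRL:
BRL 6,711,000.00 ÷ 4.39197 = CAD 1,528,015.90
CAD 1,528,015.90 ÷ 0.0148570 = INR 102,848,213.08
INR 102,848,213.08 × 0.0657037 = BRL 6,757,508.14
Profit = BRL 6,757,508.14 − BRL 6,711,000.00

Profit: BRL 46,508.14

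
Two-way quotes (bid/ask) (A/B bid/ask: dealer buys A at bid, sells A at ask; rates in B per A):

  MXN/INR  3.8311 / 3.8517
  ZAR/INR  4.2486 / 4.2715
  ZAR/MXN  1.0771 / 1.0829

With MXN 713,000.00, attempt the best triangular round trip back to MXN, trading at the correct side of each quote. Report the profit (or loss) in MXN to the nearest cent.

Net profit: MXN 13,264.08

Best loop MXN → ZAR → INR → MXN:
MXN 713,000.00 ÷ 1.0829 (buy ZAR at ask) = ZAR 658,417.21
ZAR 658,417.21 × 4.2486 (sell ZAR at bid) = INR 2,797,351.37
INR 2,797,351.37 ÷ 3.8517 (buy MXN at ask) = MXN 726,264.08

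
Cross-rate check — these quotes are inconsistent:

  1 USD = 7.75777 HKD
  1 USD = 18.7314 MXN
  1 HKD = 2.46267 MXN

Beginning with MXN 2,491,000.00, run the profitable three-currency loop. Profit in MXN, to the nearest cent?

Profitable loop is MXN → USD → HKD → MXN:
MXN 2,491,000.00 ÷ 18.7314 = USD 132,985.25
USD 132,985.25 × 7.75777 = HKD 1,031,669.02
HKD 1,031,669.02 × 2.46267 = MXN 2,540,660.34
Profit = MXN 2,540,660.34 − MXN 2,491,000.00

Profit: MXN 49,660.34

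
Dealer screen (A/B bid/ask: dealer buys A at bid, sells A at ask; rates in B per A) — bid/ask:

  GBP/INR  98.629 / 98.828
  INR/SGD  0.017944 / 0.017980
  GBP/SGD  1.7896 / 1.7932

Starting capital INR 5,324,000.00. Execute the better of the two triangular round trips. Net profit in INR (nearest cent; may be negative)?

Net profit: INR 37,969.31

Best loop INR → GBP → SGD → INR:
INR 5,324,000.00 ÷ 98.828 (buy GBP at ask) = GBP 53,871.37
GBP 53,871.37 × 1.7896 (sell GBP at bid) = SGD 96,408.21
SGD 96,408.21 ÷ 0.017980 (buy INR at ask) = INR 5,361,969.31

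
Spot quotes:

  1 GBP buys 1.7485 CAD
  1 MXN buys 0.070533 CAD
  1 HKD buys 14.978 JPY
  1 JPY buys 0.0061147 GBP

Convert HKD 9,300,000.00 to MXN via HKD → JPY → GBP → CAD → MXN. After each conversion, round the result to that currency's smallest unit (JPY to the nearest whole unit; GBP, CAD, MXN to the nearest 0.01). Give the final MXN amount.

HKD 9,300,000.00 × 14.978 = JPY 139,295,400
JPY 139,295,400 × 0.0061147 = GBP 851,749.58
GBP 851,749.58 × 1.7485 = CAD 1,489,284.14
CAD 1,489,284.14 ÷ 0.070533 = MXN 21,114,714.25

MXN 21,114,714.25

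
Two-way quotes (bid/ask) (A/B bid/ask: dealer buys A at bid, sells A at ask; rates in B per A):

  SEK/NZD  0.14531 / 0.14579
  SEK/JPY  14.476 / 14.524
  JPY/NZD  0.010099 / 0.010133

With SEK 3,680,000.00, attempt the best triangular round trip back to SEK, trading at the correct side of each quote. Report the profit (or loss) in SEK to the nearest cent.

Net profit: SEK 10,175.57

Best loop SEK → JPY → NZD → SEK:
SEK 3,680,000.00 × 14.476 (sell SEK at bid) = JPY 53,271,680
JPY 53,271,680 × 0.010099 (sell JPY at bid) = NZD 537,990.70
NZD 537,990.70 ÷ 0.14579 (buy SEK at ask) = SEK 3,690,175.57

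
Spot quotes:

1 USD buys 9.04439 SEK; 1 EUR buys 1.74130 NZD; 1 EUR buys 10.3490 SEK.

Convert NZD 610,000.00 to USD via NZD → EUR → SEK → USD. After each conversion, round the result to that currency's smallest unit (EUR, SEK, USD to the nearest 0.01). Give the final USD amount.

USD 400,843.95

NZD 610,000.00 ÷ 1.74130 = EUR 350,312.98
EUR 350,312.98 × 10.3490 = SEK 3,625,389.03
SEK 3,625,389.03 ÷ 9.04439 = USD 400,843.95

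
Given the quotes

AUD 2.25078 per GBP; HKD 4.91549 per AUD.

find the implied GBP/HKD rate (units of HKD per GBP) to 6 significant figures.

GBP/HKD = 11.0637

1 GBP × 2.25078 = 2.25078 AUD
2.25078 AUD × 4.91549 = 11.0637 HKD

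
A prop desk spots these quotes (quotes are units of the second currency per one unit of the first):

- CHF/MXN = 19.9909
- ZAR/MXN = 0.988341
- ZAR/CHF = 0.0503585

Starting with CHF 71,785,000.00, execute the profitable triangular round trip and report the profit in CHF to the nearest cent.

Profit: CHF 1,334,300.01

Profitable loop is CHF → MXN → ZAR → CHF:
CHF 71,785,000.00 × 19.9909 = MXN 1,435,046,756.50
MXN 1,435,046,756.50 ÷ 0.988341 = ZAR 1,451,975,336.95
ZAR 1,451,975,336.95 × 0.0503585 = CHF 73,119,300.01
Profit = CHF 73,119,300.01 − CHF 71,785,000.00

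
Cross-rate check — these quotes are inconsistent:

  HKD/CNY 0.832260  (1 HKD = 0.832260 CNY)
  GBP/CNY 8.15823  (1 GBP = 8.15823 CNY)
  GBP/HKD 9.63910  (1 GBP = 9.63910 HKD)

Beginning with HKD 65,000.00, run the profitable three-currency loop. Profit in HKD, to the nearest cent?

Profit: HKD 1,101.88

Profitable loop is HKD → GBP → CNY → HKD:
HKD 65,000.00 ÷ 9.63910 = GBP 6,743.37
GBP 6,743.37 × 8.15823 = CNY 55,013.95
CNY 55,013.95 ÷ 0.832260 = HKD 66,101.88
Profit = HKD 66,101.88 − HKD 65,000.00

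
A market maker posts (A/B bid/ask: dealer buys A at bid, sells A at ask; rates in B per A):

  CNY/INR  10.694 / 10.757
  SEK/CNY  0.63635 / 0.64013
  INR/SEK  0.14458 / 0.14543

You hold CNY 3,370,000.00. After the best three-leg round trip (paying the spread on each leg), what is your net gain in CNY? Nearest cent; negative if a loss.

Net result: CNY -4,756.09 (no profitable arbitrage after spreads)

Best loop CNY → SEK → INR → CNY:
CNY 3,370,000.00 ÷ 0.64013 (buy SEK at ask) = SEK 5,264,555.64
SEK 5,264,555.64 ÷ 0.14543 (buy INR at ask) = INR 36,199,928.74
INR 36,199,928.74 ÷ 10.757 (buy CNY at ask) = CNY 3,365,243.91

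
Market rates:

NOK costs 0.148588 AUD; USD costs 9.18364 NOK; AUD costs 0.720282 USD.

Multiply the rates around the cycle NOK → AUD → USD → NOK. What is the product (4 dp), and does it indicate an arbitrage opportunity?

0.9829 (arbitrage exists)

Around NOK → AUD → USD → NOK: 1 × 0.148588 × 0.720282 × 9.18364 = 0.982881
Product < 1; profitable direction is NOK → USD → AUD → NOK.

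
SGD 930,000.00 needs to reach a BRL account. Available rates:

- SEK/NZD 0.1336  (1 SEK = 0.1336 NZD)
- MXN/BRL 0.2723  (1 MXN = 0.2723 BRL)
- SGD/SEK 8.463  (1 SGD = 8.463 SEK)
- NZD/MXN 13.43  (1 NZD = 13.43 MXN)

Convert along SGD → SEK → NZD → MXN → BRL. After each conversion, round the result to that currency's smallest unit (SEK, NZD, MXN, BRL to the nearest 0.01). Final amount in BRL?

BRL 3,845,363.50

SGD 930,000.00 × 8.463 = SEK 7,870,590.00
SEK 7,870,590.00 × 0.1336 = NZD 1,051,510.82
NZD 1,051,510.82 × 13.43 = MXN 14,121,790.31
MXN 14,121,790.31 × 0.2723 = BRL 3,845,363.50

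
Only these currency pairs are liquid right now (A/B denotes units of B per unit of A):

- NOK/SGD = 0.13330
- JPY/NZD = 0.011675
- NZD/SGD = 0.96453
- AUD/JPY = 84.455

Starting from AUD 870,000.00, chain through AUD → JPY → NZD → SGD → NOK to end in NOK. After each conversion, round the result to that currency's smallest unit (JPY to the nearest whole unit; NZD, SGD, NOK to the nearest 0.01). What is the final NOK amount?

AUD 870,000.00 × 84.455 = JPY 73,475,850
JPY 73,475,850 × 0.011675 = NZD 857,830.55
NZD 857,830.55 × 0.96453 = SGD 827,403.30
SGD 827,403.30 ÷ 0.13330 = NOK 6,207,076.52

NOK 6,207,076.52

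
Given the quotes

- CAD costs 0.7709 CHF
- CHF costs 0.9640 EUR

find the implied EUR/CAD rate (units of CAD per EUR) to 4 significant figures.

EUR/CAD = 1.346

1 EUR ÷ 0.9640 = 1.03734 CHF
1.03734 CHF ÷ 0.7709 = 1.34563 CAD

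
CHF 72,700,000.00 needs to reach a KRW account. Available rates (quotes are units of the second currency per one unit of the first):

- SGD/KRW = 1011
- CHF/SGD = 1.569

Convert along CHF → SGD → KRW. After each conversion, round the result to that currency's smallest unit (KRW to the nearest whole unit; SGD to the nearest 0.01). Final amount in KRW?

CHF 72,700,000.00 × 1.569 = SGD 114,066,300.00
SGD 114,066,300.00 × 1011 = KRW 115,321,029,300

KRW 115,321,029,300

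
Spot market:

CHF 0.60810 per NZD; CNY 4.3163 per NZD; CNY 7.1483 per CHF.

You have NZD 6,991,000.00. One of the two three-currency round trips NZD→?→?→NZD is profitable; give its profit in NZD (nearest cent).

Profitable loop is NZD → CHF → CNY → NZD:
NZD 6,991,000.00 × 0.60810 = CHF 4,251,227.10
CHF 4,251,227.10 × 7.1483 = CNY 30,389,046.68
CNY 30,389,046.68 ÷ 4.3163 = NZD 7,040,531.63
Profit = NZD 7,040,531.63 − NZD 6,991,000.00

Profit: NZD 49,531.63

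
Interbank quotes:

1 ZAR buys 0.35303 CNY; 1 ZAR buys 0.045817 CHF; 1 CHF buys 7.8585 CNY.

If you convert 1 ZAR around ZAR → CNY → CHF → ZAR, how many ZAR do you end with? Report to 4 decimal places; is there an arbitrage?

0.9805 (arbitrage exists)

Around ZAR → CNY → CHF → ZAR: 1 × 0.35303 ÷ 7.8585 ÷ 0.045817 = 0.980495
Product < 1; profitable direction is ZAR → CHF → CNY → ZAR.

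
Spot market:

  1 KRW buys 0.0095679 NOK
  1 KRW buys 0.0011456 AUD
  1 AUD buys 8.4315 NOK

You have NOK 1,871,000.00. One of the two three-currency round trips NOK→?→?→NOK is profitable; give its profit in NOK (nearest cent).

Profitable loop is NOK → KRW → AUD → NOK:
NOK 1,871,000.00 ÷ 0.0095679 = KRW 195,549,703
KRW 195,549,703 × 0.0011456 = AUD 224,021.74
AUD 224,021.74 × 8.4315 = NOK 1,888,839.30
Profit = NOK 1,888,839.30 − NOK 1,871,000.00

Profit: NOK 17,839.30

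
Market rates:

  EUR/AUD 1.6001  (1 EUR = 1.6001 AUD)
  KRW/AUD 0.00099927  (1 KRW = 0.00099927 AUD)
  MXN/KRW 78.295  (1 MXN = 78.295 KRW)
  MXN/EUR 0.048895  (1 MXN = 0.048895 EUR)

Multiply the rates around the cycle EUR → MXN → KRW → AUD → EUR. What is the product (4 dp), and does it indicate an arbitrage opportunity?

Around EUR → MXN → KRW → AUD → EUR: 1 ÷ 0.048895 × 78.295 × 0.00099927 ÷ 1.6001 = 1.000012
Product ≈ 1 (deviation 0.001%, within rounding noise).

1.0000 (no arbitrage)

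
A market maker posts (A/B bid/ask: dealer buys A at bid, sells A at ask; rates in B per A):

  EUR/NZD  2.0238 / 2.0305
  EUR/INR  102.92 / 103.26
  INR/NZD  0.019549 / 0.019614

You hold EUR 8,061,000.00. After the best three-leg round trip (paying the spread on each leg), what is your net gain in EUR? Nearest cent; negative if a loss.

Best loop EUR → NZD → INR → EUR:
EUR 8,061,000.00 × 2.0238 (sell EUR at bid) = NZD 16,313,851.80
NZD 16,313,851.80 ÷ 0.019614 (buy INR at ask) = INR 831,745,273.78
INR 831,745,273.78 ÷ 103.26 (buy EUR at ask) = EUR 8,054,864.17

Net result: EUR -6,135.83 (no profitable arbitrage after spreads)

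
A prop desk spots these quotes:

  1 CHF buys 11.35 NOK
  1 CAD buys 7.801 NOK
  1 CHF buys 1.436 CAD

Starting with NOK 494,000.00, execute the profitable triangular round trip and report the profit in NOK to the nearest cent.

Profit: NOK 6,516.15

Profitable loop is NOK → CAD → CHF → NOK:
NOK 494,000.00 ÷ 7.801 = CAD 63,325.21
CAD 63,325.21 ÷ 1.436 = CHF 44,098.34
CHF 44,098.34 × 11.35 = NOK 500,516.15
Profit = NOK 500,516.15 − NOK 494,000.00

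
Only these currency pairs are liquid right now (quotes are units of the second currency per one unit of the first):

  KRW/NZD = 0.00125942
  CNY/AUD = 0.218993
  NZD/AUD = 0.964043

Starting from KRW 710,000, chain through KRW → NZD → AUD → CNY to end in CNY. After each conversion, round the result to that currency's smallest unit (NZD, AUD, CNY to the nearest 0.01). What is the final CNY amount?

CNY 3,936.38

KRW 710,000 × 0.00125942 = NZD 894.19
NZD 894.19 × 0.964043 = AUD 862.04
AUD 862.04 ÷ 0.218993 = CNY 3,936.38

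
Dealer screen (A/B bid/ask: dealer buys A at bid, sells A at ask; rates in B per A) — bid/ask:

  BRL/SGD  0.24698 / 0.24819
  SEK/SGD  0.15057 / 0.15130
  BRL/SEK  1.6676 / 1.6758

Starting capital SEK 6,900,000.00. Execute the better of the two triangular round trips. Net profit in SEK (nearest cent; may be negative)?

Net profit: SEK 80,638.51

Best loop SEK → SGD → BRL → SEK:
SEK 6,900,000.00 × 0.15057 (sell SEK at bid) = SGD 1,038,933.00
SGD 1,038,933.00 ÷ 0.24819 (buy BRL at ask) = BRL 4,186,038.92
BRL 4,186,038.92 × 1.6676 (sell BRL at bid) = SEK 6,980,638.51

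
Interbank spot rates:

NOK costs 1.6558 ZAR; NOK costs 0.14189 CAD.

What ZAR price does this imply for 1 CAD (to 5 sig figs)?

1 CAD ÷ 0.14189 = 7.04771 NOK
7.04771 NOK × 1.6558 = 11.6696 ZAR

CAD/ZAR = 11.670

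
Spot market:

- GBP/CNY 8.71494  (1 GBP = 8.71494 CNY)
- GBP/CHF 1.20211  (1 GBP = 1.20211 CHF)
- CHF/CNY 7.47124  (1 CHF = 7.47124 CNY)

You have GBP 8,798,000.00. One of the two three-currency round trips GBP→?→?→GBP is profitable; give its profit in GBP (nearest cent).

Profit: GBP 268,850.48

Profitable loop is GBP → CHF → CNY → GBP:
GBP 8,798,000.00 × 1.20211 = CHF 10,576,163.78
CHF 10,576,163.78 × 7.47124 = CNY 79,017,057.88
CNY 79,017,057.88 ÷ 8.71494 = GBP 9,066,850.48
Profit = GBP 9,066,850.48 − GBP 8,798,000.00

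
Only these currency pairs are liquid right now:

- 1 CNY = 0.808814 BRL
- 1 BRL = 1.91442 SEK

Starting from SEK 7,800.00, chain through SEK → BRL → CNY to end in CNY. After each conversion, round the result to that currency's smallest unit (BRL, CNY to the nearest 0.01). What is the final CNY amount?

SEK 7,800.00 ÷ 1.91442 = BRL 4,074.34
BRL 4,074.34 ÷ 0.808814 = CNY 5,037.43

CNY 5,037.43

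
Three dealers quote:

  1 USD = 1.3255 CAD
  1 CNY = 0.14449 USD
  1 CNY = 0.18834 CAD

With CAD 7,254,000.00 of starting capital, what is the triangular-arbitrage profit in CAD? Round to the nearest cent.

Profitable loop is CAD → CNY → USD → CAD:
CAD 7,254,000.00 ÷ 0.18834 = CNY 38,515,450.78
CNY 38,515,450.78 × 0.14449 = USD 5,565,097.48
USD 5,565,097.48 × 1.3255 = CAD 7,376,536.71
Profit = CAD 7,376,536.71 − CAD 7,254,000.00

Profit: CAD 122,536.71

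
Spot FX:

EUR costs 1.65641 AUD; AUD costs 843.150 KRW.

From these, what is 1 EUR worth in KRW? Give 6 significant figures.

EUR/KRW = 1396.60

1 EUR × 1.65641 = 1.65641 AUD
1.65641 AUD × 843.150 = 1396.6 KRW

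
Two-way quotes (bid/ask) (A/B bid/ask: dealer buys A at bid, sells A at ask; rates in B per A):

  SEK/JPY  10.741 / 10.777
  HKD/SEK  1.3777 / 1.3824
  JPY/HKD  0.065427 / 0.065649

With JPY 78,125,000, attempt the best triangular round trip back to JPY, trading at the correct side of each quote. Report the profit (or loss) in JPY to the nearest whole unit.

Net profit: JPY 1,753,575

Best loop JPY → SEK → HKD → JPY:
JPY 78,125,000 ÷ 10.777 (buy SEK at ask) = SEK 7,249,234.48
SEK 7,249,234.48 ÷ 1.3824 (buy HKD at ask) = HKD 5,243,948.55
HKD 5,243,948.55 ÷ 0.065649 (buy JPY at ask) = JPY 79,878,575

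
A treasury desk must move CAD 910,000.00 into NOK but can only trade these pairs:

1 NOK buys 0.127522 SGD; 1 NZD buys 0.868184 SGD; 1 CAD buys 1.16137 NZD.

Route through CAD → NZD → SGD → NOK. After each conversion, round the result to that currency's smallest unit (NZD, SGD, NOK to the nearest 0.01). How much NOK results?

CAD 910,000.00 × 1.16137 = NZD 1,056,846.70
NZD 1,056,846.70 × 0.868184 = SGD 917,537.40
SGD 917,537.40 ÷ 0.127522 = NOK 7,195,130.25

NOK 7,195,130.25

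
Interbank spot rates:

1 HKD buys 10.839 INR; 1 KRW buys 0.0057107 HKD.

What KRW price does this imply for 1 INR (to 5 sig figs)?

INR/KRW = 16.156

1 INR ÷ 10.839 = 0.0922594 HKD
0.0922594 HKD ÷ 0.0057107 = 16.1555 KRW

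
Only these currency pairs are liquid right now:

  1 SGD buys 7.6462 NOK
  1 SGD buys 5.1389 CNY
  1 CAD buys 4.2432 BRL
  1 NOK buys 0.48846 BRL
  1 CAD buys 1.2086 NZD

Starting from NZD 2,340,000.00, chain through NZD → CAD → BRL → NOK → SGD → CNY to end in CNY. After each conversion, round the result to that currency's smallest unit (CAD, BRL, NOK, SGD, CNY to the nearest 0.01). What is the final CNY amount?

CNY 11,303,743.05

NZD 2,340,000.00 ÷ 1.2086 = CAD 1,936,124.44
CAD 1,936,124.44 × 4.2432 = BRL 8,215,363.22
BRL 8,215,363.22 ÷ 0.48846 = NOK 16,818,906.81
NOK 16,818,906.81 ÷ 7.6462 = SGD 2,199,642.54
SGD 2,199,642.54 × 5.1389 = CNY 11,303,743.05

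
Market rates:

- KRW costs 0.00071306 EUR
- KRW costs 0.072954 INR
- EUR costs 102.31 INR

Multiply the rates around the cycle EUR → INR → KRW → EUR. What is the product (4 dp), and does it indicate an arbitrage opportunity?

Around EUR → INR → KRW → EUR: 1 × 102.31 ÷ 0.072954 × 0.00071306 = 0.999989
Product ≈ 1 (deviation 0.001%, within rounding noise).

1.0000 (no arbitrage)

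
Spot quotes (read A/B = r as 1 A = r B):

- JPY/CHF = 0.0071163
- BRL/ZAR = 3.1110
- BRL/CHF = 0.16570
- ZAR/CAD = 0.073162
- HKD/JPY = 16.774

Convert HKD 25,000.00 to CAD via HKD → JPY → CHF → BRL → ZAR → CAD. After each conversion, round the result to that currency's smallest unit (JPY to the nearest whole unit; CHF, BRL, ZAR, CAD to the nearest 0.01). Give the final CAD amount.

HKD 25,000.00 × 16.774 = JPY 419,350
JPY 419,350 × 0.0071163 = CHF 2,984.22
CHF 2,984.22 ÷ 0.16570 = BRL 18,009.78
BRL 18,009.78 × 3.1110 = ZAR 56,028.43
ZAR 56,028.43 × 0.073162 = CAD 4,099.15

CAD 4,099.15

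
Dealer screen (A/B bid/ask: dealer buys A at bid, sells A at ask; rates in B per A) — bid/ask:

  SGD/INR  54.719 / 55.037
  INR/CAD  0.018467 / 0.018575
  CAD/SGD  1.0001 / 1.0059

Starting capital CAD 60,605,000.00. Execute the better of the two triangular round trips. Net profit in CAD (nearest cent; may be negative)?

Net profit: CAD 642,220.43

Best loop CAD → SGD → INR → CAD:
CAD 60,605,000.00 × 1.0001 (sell CAD at bid) = SGD 60,611,060.50
SGD 60,611,060.50 × 54.719 (sell SGD at bid) = INR 3,316,576,619.50
INR 3,316,576,619.50 × 0.018467 (sell INR at bid) = CAD 61,247,220.43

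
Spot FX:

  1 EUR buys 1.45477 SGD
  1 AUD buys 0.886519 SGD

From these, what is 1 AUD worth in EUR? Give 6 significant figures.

AUD/EUR = 0.609388

1 AUD × 0.886519 = 0.886519 SGD
0.886519 SGD ÷ 1.45477 = 0.609388 EUR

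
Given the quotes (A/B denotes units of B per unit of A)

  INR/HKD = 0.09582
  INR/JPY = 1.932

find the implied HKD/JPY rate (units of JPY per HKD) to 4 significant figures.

HKD/JPY = 20.16

1 HKD ÷ 0.09582 = 10.4362 INR
10.4362 INR × 1.932 = 20.1628 JPY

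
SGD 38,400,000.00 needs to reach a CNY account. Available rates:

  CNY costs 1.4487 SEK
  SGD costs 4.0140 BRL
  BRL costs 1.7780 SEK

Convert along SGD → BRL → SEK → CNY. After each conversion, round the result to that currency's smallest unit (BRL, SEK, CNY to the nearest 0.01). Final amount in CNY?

SGD 38,400,000.00 × 4.0140 = BRL 154,137,600.00
BRL 154,137,600.00 × 1.7780 = SEK 274,056,652.80
SEK 274,056,652.80 ÷ 1.4487 = CNY 189,174,192.59

CNY 189,174,192.59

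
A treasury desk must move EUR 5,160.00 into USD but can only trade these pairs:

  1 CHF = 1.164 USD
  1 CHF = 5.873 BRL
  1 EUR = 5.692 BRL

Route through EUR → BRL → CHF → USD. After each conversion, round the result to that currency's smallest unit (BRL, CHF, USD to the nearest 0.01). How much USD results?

EUR 5,160.00 × 5.692 = BRL 29,370.72
BRL 29,370.72 ÷ 5.873 = CHF 5,000.97
CHF 5,000.97 × 1.164 = USD 5,821.13

USD 5,821.13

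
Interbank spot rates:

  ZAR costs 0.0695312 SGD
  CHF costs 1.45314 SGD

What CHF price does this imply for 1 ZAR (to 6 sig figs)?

1 ZAR × 0.0695312 = 0.0695312 SGD
0.0695312 SGD ÷ 1.45314 = 0.0478489 CHF

ZAR/CHF = 0.0478489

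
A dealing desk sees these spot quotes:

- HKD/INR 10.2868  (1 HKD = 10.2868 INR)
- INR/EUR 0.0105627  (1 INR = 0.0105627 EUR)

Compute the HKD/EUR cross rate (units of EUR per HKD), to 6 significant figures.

HKD/EUR = 0.108656

1 HKD × 10.2868 = 10.2868 INR
10.2868 INR × 0.0105627 = 0.108656 EUR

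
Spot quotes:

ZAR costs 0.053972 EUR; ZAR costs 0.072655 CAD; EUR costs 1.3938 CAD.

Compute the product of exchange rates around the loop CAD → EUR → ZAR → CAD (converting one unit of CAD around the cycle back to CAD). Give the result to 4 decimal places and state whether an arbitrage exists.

Around CAD → EUR → ZAR → CAD: 1 ÷ 1.3938 ÷ 0.053972 × 0.072655 = 0.965821
Product < 1; profitable direction is CAD → ZAR → EUR → CAD.

0.9658 (arbitrage exists)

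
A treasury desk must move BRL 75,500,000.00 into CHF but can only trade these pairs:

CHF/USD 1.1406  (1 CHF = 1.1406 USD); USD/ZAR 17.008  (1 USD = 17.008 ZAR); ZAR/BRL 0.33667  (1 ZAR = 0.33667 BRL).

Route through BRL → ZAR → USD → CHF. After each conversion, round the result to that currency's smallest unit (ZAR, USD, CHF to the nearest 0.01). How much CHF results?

CHF 11,559,949.00

BRL 75,500,000.00 ÷ 0.33667 = ZAR 224,255,205.39
ZAR 224,255,205.39 ÷ 17.008 = USD 13,185,277.83
USD 13,185,277.83 ÷ 1.1406 = CHF 11,559,949.00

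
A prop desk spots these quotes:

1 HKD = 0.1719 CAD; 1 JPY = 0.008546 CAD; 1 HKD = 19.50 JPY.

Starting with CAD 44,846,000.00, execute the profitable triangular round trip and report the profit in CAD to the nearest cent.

Profit: CAD 1,413,623.04

Profitable loop is CAD → JPY → HKD → CAD:
CAD 44,846,000.00 ÷ 0.008546 = JPY 5,247,601,217
JPY 5,247,601,217 ÷ 19.50 = HKD 269,107,754.72
HKD 269,107,754.72 × 0.1719 = CAD 46,259,623.04
Profit = CAD 46,259,623.04 − CAD 44,846,000.00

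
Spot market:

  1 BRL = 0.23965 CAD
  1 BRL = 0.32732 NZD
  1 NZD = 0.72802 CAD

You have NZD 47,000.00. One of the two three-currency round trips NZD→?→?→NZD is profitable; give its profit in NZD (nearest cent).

Profitable loop is NZD → BRL → CAD → NZD:
NZD 47,000.00 ÷ 0.32732 = BRL 143,590.37
BRL 143,590.37 × 0.23965 = CAD 34,411.43
CAD 34,411.43 ÷ 0.72802 = NZD 47,267.15
Profit = NZD 47,267.15 − NZD 47,000.00

Profit: NZD 267.15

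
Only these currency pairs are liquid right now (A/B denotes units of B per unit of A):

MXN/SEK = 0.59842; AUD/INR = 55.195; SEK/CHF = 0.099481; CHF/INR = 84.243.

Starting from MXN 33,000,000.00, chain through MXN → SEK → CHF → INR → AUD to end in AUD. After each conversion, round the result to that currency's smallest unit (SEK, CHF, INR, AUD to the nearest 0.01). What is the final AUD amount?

AUD 2,998,432.44

MXN 33,000,000.00 × 0.59842 = SEK 19,747,860.00
SEK 19,747,860.00 × 0.099481 = CHF 1,964,536.86
CHF 1,964,536.86 × 84.243 = INR 165,498,478.70
INR 165,498,478.70 ÷ 55.195 = AUD 2,998,432.44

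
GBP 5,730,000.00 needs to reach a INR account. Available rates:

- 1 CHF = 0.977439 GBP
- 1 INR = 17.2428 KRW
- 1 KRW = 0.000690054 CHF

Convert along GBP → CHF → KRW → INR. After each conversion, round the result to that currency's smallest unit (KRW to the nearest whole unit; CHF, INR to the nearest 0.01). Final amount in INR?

INR 492,690,388.28

GBP 5,730,000.00 ÷ 0.977439 = CHF 5,862,258.41
CHF 5,862,258.41 ÷ 0.000690054 = KRW 8,495,361,827
KRW 8,495,361,827 ÷ 17.2428 = INR 492,690,388.28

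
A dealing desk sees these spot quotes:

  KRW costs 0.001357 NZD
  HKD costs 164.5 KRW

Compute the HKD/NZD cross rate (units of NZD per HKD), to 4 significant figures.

1 HKD × 164.5 = 164.5 KRW
164.5 KRW × 0.001357 = 0.223226 NZD

HKD/NZD = 0.2232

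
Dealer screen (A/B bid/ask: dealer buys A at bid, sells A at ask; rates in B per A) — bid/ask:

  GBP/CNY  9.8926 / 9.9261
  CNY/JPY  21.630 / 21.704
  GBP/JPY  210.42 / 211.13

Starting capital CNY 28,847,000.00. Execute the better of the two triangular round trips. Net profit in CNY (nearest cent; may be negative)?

Best loop CNY → JPY → GBP → CNY:
CNY 28,847,000.00 × 21.630 (sell CNY at bid) = JPY 623,960,610
JPY 623,960,610 ÷ 211.13 (buy GBP at ask) = GBP 2,955,338.46
GBP 2,955,338.46 × 9.8926 (sell GBP at bid) = CNY 29,235,981.29

Net profit: CNY 388,981.29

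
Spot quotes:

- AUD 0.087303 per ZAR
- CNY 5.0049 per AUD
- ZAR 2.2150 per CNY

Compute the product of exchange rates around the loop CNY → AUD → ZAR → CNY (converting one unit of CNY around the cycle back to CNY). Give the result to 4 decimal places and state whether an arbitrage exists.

Around CNY → AUD → ZAR → CNY: 1 ÷ 5.0049 ÷ 0.087303 ÷ 2.2150 = 1.033241
Product > 1; profitable direction is CNY → AUD → ZAR → CNY.

1.0332 (arbitrage exists)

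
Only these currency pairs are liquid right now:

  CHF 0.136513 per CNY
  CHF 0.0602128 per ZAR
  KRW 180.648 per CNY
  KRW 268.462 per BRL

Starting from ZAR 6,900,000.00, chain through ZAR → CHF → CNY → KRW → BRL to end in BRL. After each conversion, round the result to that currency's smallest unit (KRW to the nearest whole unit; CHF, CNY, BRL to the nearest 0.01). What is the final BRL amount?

BRL 2,047,925.91

ZAR 6,900,000.00 × 0.0602128 = CHF 415,468.32
CHF 415,468.32 ÷ 0.136513 = CNY 3,043,434.11
CNY 3,043,434.11 × 180.648 = KRW 549,790,285
KRW 549,790,285 ÷ 268.462 = BRL 2,047,925.91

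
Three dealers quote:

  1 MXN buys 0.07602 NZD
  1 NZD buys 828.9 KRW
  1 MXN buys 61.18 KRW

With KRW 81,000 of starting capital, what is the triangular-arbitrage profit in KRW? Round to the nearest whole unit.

Profitable loop is KRW → MXN → NZD → KRW:
KRW 81,000 ÷ 61.18 = MXN 1,323.96
MXN 1,323.96 × 0.07602 = NZD 100.65
NZD 100.65 × 828.9 = KRW 83,427
Profit = KRW 83,427 − KRW 81,000

Profit: KRW 2,427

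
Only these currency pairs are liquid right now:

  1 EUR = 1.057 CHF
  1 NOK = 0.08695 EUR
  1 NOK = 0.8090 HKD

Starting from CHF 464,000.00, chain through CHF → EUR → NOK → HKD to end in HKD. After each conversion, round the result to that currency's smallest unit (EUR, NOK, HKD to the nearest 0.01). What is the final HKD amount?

HKD 4,084,340.38

CHF 464,000.00 ÷ 1.057 = EUR 438,978.24
EUR 438,978.24 ÷ 0.08695 = NOK 5,048,628.41
NOK 5,048,628.41 × 0.8090 = HKD 4,084,340.38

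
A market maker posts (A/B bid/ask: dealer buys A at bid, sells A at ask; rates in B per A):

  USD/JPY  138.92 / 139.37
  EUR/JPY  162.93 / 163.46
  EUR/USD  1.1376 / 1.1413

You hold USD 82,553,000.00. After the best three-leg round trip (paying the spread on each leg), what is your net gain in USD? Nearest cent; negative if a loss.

Best loop USD → EUR → JPY → USD:
USD 82,553,000.00 ÷ 1.1413 (buy EUR at ask) = EUR 72,332,427.93
EUR 72,332,427.93 × 162.93 (sell EUR at bid) = JPY 11,785,122,483
JPY 11,785,122,483 ÷ 139.37 (buy USD at ask) = USD 84,559,966.16

Net profit: USD 2,006,966.16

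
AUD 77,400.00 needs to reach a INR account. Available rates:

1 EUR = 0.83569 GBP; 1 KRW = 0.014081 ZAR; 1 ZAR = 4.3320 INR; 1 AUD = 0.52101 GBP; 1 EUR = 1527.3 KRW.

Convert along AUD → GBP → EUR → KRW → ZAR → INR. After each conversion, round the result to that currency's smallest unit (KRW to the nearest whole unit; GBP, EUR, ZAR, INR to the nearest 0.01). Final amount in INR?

INR 4,495,604.30

AUD 77,400.00 × 0.52101 = GBP 40,326.17
GBP 40,326.17 ÷ 0.83569 = EUR 48,254.94
EUR 48,254.94 × 1527.3 = KRW 73,699,770
KRW 73,699,770 × 0.014081 = ZAR 1,037,766.46
ZAR 1,037,766.46 × 4.3320 = INR 4,495,604.30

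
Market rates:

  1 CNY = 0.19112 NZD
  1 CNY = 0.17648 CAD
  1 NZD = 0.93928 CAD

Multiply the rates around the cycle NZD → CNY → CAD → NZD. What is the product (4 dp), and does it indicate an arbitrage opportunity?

0.9831 (arbitrage exists)

Around NZD → CNY → CAD → NZD: 1 ÷ 0.19112 × 0.17648 ÷ 0.93928 = 0.983092
Product < 1; profitable direction is NZD → CAD → CNY → NZD.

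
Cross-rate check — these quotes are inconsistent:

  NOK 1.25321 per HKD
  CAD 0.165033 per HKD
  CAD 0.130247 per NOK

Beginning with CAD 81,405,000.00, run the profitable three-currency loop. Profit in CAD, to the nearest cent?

Profit: CAD 900,772.32

Profitable loop is CAD → NOK → HKD → CAD:
CAD 81,405,000.00 ÷ 0.130247 = NOK 625,004,798.58
NOK 625,004,798.58 ÷ 1.25321 = HKD 498,723,117.89
HKD 498,723,117.89 × 0.165033 = CAD 82,305,772.32
Profit = CAD 82,305,772.32 − CAD 81,405,000.00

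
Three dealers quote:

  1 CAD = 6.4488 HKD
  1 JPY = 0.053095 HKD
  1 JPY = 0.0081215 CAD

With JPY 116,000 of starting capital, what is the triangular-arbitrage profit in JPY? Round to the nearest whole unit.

Profit: JPY 1,597

Profitable loop is JPY → HKD → CAD → JPY:
JPY 116,000 × 0.053095 = HKD 6,159.02
HKD 6,159.02 ÷ 6.4488 = CAD 955.06
CAD 955.06 ÷ 0.0081215 = JPY 117,597
Profit = JPY 117,597 − JPY 116,000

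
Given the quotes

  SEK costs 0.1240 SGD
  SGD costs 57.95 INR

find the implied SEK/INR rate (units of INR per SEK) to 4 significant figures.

SEK/INR = 7.186

1 SEK × 0.1240 = 0.124 SGD
0.124 SGD × 57.95 = 7.1858 INR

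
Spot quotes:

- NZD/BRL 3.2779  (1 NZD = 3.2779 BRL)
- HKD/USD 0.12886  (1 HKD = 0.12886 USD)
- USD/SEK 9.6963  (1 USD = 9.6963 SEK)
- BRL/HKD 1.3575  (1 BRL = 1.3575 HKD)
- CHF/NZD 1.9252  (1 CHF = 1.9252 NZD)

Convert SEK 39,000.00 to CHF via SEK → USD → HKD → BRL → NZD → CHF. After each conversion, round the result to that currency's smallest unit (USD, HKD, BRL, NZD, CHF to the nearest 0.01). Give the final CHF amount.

SEK 39,000.00 ÷ 9.6963 = USD 4,022.15
USD 4,022.15 ÷ 0.12886 = HKD 31,213.33
HKD 31,213.33 ÷ 1.3575 = BRL 22,993.24
BRL 22,993.24 ÷ 3.2779 = NZD 7,014.63
NZD 7,014.63 ÷ 1.9252 = CHF 3,643.59

CHF 3,643.59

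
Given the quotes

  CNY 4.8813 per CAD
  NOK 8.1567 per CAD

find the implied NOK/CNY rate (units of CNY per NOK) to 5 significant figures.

NOK/CNY = 0.59844

1 NOK ÷ 8.1567 = 0.122599 CAD
0.122599 CAD × 4.8813 = 0.598441 CNY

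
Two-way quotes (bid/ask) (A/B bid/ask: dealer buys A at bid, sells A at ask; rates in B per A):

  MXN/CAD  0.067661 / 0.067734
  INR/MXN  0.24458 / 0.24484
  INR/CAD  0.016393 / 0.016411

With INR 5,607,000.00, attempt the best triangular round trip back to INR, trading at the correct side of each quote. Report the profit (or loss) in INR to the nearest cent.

Best loop INR → MXN → CAD → INR:
INR 5,607,000.00 × 0.24458 (sell INR at bid) = MXN 1,371,360.06
MXN 1,371,360.06 × 0.067661 (sell MXN at bid) = CAD 92,787.59
CAD 92,787.59 ÷ 0.016411 (buy INR at ask) = INR 5,653,987.75

Net profit: INR 46,987.75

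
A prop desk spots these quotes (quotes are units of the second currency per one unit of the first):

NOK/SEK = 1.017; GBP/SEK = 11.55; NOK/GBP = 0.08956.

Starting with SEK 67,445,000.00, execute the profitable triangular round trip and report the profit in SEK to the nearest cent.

Profitable loop is SEK → NOK → GBP → SEK:
SEK 67,445,000.00 ÷ 1.017 = NOK 66,317,600.79
NOK 66,317,600.79 × 0.08956 = GBP 5,939,404.33
GBP 5,939,404.33 × 11.55 = SEK 68,600,119.97
Profit = SEK 68,600,119.97 − SEK 67,445,000.00

Profit: SEK 1,155,119.97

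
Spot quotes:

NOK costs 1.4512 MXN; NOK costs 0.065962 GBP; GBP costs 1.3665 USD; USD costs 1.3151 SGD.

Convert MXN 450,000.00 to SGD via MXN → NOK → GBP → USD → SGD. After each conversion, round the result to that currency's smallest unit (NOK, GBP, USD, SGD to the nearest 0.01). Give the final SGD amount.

MXN 450,000.00 ÷ 1.4512 = NOK 310,088.20
NOK 310,088.20 × 0.065962 = GBP 20,454.04
GBP 20,454.04 × 1.3665 = USD 27,950.45
USD 27,950.45 × 1.3151 = SGD 36,757.64

SGD 36,757.64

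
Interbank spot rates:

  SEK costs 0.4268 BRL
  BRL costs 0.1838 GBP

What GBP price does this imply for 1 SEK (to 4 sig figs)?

SEK/GBP = 0.07845

1 SEK × 0.4268 = 0.4268 BRL
0.4268 BRL × 0.1838 = 0.0784458 GBP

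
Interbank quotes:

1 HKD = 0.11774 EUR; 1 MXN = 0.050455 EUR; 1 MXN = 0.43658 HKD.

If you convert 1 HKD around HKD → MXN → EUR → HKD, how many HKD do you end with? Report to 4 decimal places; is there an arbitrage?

0.9816 (arbitrage exists)

Around HKD → MXN → EUR → HKD: 1 ÷ 0.43658 × 0.050455 ÷ 0.11774 = 0.981559
Product < 1; profitable direction is HKD → EUR → MXN → HKD.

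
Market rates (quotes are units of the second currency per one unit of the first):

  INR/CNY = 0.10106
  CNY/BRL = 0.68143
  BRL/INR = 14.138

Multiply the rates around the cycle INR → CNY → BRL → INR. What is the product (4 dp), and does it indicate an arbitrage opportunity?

Around INR → CNY → BRL → INR: 1 × 0.10106 × 0.68143 × 14.138 = 0.973618
Product < 1; profitable direction is INR → BRL → CNY → INR.

0.9736 (arbitrage exists)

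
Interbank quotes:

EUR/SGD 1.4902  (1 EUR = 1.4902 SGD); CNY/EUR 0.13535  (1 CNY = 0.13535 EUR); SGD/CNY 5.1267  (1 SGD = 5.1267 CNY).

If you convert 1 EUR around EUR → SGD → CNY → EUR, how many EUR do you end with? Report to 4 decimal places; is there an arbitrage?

1.0340 (arbitrage exists)

Around EUR → SGD → CNY → EUR: 1 × 1.4902 × 5.1267 × 0.13535 = 1.034048
Product > 1; profitable direction is EUR → SGD → CNY → EUR.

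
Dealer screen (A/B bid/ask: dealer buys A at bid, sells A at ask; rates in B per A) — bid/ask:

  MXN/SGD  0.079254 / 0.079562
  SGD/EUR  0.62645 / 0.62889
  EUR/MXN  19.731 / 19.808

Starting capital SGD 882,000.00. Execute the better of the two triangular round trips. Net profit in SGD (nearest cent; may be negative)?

Best loop SGD → MXN → EUR → SGD:
SGD 882,000.00 ÷ 0.079562 (buy MXN at ask) = MXN 11,085,694.18
MXN 11,085,694.18 ÷ 19.808 (buy EUR at ask) = EUR 559,657.42
EUR 559,657.42 ÷ 0.62889 (buy SGD at ask) = SGD 889,913.05

Net profit: SGD 7,913.05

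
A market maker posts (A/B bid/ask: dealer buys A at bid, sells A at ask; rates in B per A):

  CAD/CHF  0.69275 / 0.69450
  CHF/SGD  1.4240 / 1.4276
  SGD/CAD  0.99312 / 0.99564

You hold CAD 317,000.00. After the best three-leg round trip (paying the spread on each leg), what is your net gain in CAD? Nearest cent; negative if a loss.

Net profit: CAD 4,127.97

Best loop CAD → SGD → CHF → CAD:
CAD 317,000.00 ÷ 0.99564 (buy SGD at ask) = SGD 318,388.17
SGD 318,388.17 ÷ 1.4276 (buy CHF at ask) = CHF 223,023.38
CHF 223,023.38 ÷ 0.69450 (buy CAD at ask) = CAD 321,127.97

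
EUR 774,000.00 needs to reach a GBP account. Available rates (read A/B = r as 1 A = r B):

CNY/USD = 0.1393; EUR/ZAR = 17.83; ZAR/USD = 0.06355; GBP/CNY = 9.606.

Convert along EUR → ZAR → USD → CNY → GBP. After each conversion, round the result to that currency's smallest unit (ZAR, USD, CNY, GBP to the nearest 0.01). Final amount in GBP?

GBP 655,411.65

EUR 774,000.00 × 17.83 = ZAR 13,800,420.00
ZAR 13,800,420.00 × 0.06355 = USD 877,016.69
USD 877,016.69 ÷ 0.1393 = CNY 6,295,884.35
CNY 6,295,884.35 ÷ 9.606 = GBP 655,411.65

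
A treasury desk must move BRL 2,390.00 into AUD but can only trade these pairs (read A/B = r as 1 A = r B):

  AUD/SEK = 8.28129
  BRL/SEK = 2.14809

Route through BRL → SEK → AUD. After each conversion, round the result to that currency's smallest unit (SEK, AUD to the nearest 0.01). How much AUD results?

AUD 619.94

BRL 2,390.00 × 2.14809 = SEK 5,133.94
SEK 5,133.94 ÷ 8.28129 = AUD 619.94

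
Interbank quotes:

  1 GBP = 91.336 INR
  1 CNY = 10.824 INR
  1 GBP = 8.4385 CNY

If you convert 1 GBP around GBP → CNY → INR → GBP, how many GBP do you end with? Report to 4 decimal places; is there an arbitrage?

1.0000 (no arbitrage)

Around GBP → CNY → INR → GBP: 1 × 8.4385 × 10.824 ÷ 91.336 = 1.000025
Product ≈ 1 (deviation 0.003%, within rounding noise).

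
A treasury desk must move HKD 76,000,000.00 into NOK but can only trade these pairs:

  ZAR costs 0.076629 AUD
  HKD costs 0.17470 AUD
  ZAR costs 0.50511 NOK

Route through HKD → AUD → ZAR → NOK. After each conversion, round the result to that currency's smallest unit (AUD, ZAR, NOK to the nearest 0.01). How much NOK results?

NOK 87,518,387.19

HKD 76,000,000.00 × 0.17470 = AUD 13,277,200.00
AUD 13,277,200.00 ÷ 0.076629 = ZAR 173,265,995.90
ZAR 173,265,995.90 × 0.50511 = NOK 87,518,387.19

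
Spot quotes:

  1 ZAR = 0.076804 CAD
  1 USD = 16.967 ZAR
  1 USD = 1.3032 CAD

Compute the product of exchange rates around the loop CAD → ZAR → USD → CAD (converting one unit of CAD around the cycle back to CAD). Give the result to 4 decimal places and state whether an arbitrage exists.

Around CAD → ZAR → USD → CAD: 1 ÷ 0.076804 ÷ 16.967 × 1.3032 = 1.000051
Product ≈ 1 (deviation 0.005%, within rounding noise).

1.0001 (no arbitrage)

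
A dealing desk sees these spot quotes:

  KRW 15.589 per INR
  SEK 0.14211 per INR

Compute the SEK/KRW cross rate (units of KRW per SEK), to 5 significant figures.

SEK/KRW = 109.70

1 SEK ÷ 0.14211 = 7.0368 INR
7.0368 INR × 15.589 = 109.697 KRW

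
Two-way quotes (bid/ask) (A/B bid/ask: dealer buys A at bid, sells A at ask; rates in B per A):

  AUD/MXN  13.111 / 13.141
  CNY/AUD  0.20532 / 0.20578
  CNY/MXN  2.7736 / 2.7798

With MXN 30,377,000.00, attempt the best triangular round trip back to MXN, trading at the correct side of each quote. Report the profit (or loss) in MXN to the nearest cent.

Best loop MXN → AUD → CNY → MXN:
MXN 30,377,000.00 ÷ 13.141 (buy AUD at ask) = AUD 2,311,620.12
AUD 2,311,620.12 ÷ 0.20578 (buy CNY at ask) = CNY 11,233,453.79
CNY 11,233,453.79 × 2.7736 (sell CNY at bid) = MXN 31,157,107.42

Net profit: MXN 780,107.42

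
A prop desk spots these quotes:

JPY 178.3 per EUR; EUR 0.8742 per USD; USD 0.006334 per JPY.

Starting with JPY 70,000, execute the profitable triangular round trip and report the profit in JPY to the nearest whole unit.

Profit: JPY 902

Profitable loop is JPY → EUR → USD → JPY:
JPY 70,000 ÷ 178.3 = EUR 392.60
EUR 392.60 ÷ 0.8742 = USD 449.09
USD 449.09 ÷ 0.006334 = JPY 70,902
Profit = JPY 70,902 − JPY 70,000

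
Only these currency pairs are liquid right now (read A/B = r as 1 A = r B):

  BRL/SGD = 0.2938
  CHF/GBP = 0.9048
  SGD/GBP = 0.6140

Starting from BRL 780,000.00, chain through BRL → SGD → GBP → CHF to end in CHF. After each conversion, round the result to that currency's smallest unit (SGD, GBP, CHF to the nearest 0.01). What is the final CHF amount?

BRL 780,000.00 × 0.2938 = SGD 229,164.00
SGD 229,164.00 × 0.6140 = GBP 140,706.70
GBP 140,706.70 ÷ 0.9048 = CHF 155,511.38

CHF 155,511.38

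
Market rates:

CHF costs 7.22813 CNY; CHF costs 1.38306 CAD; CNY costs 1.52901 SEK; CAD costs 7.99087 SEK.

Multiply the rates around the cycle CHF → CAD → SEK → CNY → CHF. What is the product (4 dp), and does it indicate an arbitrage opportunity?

1.0000 (no arbitrage)

Around CHF → CAD → SEK → CNY → CHF: 1 × 1.38306 × 7.99087 ÷ 1.52901 ÷ 7.22813 = 0.999997
Product ≈ 1 (deviation 0.000%, within rounding noise).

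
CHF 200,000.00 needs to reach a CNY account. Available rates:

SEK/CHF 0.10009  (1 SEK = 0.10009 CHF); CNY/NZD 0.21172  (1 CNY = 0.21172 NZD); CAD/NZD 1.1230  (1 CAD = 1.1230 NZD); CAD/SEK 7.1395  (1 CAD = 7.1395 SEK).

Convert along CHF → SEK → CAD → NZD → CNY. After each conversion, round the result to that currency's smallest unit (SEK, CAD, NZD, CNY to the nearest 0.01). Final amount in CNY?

CHF 200,000.00 ÷ 0.10009 = SEK 1,998,201.62
SEK 1,998,201.62 ÷ 7.1395 = CAD 279,879.77
CAD 279,879.77 × 1.1230 = NZD 314,304.98
NZD 314,304.98 ÷ 0.21172 = CNY 1,484,531.36

CNY 1,484,531.36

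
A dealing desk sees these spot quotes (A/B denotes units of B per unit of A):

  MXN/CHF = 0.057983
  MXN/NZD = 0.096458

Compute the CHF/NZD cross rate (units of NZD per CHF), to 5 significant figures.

CHF/NZD = 1.6636

1 CHF ÷ 0.057983 = 17.2464 MXN
17.2464 MXN × 0.096458 = 1.66356 NZD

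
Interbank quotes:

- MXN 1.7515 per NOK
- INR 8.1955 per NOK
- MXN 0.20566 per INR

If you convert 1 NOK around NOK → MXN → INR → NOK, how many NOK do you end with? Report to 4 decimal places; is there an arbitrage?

Around NOK → MXN → INR → NOK: 1 × 1.7515 ÷ 0.20566 ÷ 8.1955 = 1.039166
Product > 1; profitable direction is NOK → MXN → INR → NOK.

1.0392 (arbitrage exists)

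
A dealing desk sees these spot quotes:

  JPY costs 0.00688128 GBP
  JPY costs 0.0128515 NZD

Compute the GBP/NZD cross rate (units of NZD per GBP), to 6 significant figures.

1 GBP ÷ 0.00688128 = 145.322 JPY
145.322 JPY × 0.0128515 = 1.8676 NZD

GBP/NZD = 1.86760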